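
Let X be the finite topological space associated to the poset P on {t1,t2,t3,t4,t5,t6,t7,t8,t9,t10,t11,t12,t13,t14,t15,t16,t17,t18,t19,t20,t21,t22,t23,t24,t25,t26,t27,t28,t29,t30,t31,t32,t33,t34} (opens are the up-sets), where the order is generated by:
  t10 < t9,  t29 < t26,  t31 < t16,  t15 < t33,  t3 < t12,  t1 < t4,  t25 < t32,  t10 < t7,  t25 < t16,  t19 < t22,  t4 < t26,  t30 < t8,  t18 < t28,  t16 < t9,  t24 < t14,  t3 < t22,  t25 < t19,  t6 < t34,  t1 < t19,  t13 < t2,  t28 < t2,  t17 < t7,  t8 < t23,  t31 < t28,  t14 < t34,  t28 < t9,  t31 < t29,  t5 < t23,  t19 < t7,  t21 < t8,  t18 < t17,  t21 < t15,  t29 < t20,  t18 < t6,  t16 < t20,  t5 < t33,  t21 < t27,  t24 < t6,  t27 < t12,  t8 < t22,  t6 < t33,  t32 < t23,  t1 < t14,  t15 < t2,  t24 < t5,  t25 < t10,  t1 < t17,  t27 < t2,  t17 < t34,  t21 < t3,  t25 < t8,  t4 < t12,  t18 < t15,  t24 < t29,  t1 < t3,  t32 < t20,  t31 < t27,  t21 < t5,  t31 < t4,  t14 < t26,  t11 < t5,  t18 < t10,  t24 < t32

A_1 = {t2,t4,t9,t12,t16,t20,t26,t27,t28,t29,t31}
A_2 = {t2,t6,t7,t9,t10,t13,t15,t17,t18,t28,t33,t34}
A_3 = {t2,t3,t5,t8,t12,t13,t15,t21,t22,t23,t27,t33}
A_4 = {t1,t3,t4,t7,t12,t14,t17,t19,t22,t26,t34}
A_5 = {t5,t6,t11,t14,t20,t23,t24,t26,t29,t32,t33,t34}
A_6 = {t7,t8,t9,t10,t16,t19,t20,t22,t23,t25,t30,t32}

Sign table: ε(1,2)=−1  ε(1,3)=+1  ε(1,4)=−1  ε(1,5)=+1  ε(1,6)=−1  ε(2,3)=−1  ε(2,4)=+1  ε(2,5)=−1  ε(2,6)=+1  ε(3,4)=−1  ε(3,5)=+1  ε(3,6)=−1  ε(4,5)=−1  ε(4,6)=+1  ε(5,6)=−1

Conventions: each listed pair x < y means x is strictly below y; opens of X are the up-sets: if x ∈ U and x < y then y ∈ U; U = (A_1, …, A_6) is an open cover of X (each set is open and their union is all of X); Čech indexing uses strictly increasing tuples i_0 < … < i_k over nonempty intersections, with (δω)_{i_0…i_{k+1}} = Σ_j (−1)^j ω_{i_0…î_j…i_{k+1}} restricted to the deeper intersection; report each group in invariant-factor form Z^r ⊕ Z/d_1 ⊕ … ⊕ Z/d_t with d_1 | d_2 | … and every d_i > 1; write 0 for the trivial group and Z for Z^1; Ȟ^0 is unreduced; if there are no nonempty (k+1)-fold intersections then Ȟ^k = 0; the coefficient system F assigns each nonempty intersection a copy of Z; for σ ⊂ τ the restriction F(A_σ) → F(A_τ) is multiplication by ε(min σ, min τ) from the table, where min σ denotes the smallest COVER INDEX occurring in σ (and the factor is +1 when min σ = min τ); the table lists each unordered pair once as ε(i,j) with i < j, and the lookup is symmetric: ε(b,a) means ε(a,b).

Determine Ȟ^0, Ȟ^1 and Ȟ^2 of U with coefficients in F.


Ȟ^0 ≅ Z,  Ȟ^1 ≅ 0,  Ȟ^2 ≅ Z/2

nerve simplices:
  A12={t2,t9,t28} A13={t2,t12,t27} A14={t4,t12,t26} A15={t20,t26,t29} A16={t9,t16,t20} A23={t2,t13,t15,t33} A24={t7,t17,t34} A25={t6,t33,t34} A26={t7,t9,t10} A34={t3,t12,t22} A35={t5,t23,t33} A36={t8,t22,t23} A45={t14,t26,t34} A46={t7,t19,t22} A56={t20,t23,t32}
  A123={t2} A126={t9} A134={t12} A145={t26} A156={t20} A235={t33} A245={t34} A246={t7} A346={t22} A356={t23}
C dims 6,15,10; δ0: rk 5, SNF 1^5; δ1: rk 10, SNF 1^9·2
degree 0: 6−5−0 = 1 → Ȟ^0 ≅ Z
degree 1: 15−10−5 = 0 → Ȟ^1 ≅ 0
degree 2: 10−0−10 = 0 plus torsion [2] → Ȟ^2 ≅ Z/2


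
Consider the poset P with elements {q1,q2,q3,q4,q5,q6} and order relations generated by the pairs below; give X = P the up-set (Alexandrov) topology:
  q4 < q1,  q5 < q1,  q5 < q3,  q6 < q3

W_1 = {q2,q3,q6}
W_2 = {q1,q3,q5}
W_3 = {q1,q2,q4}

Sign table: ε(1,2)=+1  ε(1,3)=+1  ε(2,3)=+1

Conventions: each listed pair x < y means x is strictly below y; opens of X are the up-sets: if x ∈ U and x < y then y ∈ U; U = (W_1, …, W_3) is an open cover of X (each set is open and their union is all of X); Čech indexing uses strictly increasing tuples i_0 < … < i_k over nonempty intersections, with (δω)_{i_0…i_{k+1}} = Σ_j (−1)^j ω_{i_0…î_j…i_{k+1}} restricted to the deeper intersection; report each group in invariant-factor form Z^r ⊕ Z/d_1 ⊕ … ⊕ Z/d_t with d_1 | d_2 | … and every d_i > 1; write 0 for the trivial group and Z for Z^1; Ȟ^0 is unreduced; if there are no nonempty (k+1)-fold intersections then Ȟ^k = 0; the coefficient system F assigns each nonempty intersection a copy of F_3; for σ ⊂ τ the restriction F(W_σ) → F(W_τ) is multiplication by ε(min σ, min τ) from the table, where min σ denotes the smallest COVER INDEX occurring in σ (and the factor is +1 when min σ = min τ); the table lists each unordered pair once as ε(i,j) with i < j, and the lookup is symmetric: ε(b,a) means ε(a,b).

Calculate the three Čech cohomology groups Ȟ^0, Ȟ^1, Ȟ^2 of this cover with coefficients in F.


nerve simplices:
  W12={q3} W13={q2} W23={q1}
C dims 3,3; δ0: rk_F3 2
degree 0: 3−2−0 = 1 → Ȟ^0 ≅ Z/3
degree 1: 3−0−2 = 1 → Ȟ^1 ≅ Z/3
degree 2: 0−0−0 = 0 → Ȟ^2 ≅ 0

Ȟ^0 = Z/3, Ȟ^1 = Z/3 and Ȟ^2 = 0


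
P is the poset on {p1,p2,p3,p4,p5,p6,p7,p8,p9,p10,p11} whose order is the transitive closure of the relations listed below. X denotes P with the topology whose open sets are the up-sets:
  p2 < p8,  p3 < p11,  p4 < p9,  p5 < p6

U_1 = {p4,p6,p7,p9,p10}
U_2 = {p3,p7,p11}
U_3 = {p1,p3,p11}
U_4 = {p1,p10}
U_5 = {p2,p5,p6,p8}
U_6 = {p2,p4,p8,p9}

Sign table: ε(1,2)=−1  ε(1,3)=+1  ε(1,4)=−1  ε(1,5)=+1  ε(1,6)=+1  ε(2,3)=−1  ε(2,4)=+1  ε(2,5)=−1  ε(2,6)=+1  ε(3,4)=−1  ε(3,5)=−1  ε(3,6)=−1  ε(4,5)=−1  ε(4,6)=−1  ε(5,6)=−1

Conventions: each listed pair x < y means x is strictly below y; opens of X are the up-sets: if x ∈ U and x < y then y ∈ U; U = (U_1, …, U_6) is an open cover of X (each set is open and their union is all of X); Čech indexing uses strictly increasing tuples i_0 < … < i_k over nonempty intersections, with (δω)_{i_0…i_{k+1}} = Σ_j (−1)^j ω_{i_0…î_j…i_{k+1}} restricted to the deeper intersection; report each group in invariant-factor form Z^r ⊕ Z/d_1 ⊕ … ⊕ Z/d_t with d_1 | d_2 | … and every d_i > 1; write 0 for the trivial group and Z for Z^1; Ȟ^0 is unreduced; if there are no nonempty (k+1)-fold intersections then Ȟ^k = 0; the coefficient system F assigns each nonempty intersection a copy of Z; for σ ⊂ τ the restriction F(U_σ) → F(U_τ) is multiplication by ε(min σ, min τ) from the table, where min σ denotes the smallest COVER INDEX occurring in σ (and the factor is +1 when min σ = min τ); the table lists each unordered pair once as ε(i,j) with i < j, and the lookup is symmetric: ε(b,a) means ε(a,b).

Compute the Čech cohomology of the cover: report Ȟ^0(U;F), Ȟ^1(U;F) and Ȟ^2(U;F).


intersection data:
  U12={p7} U14={p10} U15={p6} U16={p4,p9} U23={p3,p11} U34={p1} U56={p2,p8}
C dims 6,7; δ0: rk 6, SNF 1^5·2
Ȟ^0 = (6 − 6) − 0 = 0, so Ȟ^0 ≅ 0
Ȟ^1 = (7 − 0) − 6 = 1 plus torsion [2], so Ȟ^1 ≅ Z ⊕ Z/2
Ȟ^2 = (0 − 0) − 0 = 0, so Ȟ^2 ≅ 0

Ȟ^0 ≅ 0, Ȟ^1 ≅ Z ⊕ Z/2 and Ȟ^2 ≅ 0


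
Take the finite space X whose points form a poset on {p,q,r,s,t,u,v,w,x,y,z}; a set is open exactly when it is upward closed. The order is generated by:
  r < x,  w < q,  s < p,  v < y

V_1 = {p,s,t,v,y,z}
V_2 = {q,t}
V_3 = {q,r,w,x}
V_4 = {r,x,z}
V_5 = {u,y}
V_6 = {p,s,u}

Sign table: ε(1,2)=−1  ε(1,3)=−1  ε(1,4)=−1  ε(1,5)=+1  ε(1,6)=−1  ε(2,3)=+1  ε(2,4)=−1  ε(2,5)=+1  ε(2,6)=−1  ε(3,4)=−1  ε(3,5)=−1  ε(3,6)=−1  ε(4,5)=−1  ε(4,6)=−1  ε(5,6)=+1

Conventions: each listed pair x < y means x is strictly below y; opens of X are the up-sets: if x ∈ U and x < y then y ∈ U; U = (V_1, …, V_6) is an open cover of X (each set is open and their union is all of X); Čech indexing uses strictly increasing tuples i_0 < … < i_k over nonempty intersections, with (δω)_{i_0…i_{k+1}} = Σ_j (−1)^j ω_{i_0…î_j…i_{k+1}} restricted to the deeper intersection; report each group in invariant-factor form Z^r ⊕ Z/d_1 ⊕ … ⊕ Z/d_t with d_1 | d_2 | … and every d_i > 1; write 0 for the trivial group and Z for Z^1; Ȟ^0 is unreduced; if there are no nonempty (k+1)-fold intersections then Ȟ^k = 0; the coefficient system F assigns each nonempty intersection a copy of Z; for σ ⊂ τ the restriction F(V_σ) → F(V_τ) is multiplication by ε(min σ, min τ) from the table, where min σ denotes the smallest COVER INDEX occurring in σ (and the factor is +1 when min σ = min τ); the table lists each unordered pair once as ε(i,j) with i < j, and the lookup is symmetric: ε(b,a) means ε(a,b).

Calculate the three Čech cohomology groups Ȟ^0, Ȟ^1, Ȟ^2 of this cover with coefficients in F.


intersection data:
  V12={t} V14={z} V15={y} V16={p,s} V23={q} V34={r,x} V56={u}
C dims 6,7; δ0: rk 6, SNF 1^5·2
Ȟ^0 = (6 − 6) − 0 = 0, so Ȟ^0 ≅ 0
Ȟ^1 = (7 − 0) − 6 = 1 plus torsion [2], so Ȟ^1 ≅ Z ⊕ Z/2
Ȟ^2 = (0 − 0) − 0 = 0, so Ȟ^2 ≅ 0

Ȟ^0 = 0; Ȟ^1 = Z ⊕ Z/2; Ȟ^2 = 0


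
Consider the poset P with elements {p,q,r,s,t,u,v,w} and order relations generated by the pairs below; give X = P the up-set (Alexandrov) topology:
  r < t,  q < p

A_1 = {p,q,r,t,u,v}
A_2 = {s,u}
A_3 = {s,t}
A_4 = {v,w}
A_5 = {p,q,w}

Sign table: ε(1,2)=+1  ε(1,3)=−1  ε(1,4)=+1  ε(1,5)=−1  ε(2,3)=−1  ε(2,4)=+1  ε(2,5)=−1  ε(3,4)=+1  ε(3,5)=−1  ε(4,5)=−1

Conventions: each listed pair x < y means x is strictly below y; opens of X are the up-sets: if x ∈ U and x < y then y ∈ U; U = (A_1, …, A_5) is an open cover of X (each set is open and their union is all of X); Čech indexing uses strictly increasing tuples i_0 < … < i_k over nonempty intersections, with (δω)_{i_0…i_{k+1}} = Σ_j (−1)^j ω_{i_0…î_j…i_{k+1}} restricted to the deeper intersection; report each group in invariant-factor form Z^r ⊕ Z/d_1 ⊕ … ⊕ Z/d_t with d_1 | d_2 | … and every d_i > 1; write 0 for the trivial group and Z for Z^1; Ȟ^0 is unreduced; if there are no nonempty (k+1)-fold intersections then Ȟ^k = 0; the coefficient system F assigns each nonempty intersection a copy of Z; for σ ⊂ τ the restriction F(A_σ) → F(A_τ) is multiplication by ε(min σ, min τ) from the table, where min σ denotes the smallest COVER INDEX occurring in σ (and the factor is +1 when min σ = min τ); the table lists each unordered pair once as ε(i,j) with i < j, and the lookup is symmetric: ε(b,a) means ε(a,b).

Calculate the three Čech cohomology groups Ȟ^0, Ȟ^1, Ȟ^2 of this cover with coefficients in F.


Ȟ^0 ≅ Z,  Ȟ^1 ≅ Z^2,  Ȟ^2 ≅ 0

nerve of the cover:
  A12={u} A13={t} A14={v} A15={p,q} A23={s} A45={w}
C dims 5,6; δ0: rk 4, SNF 1^4
Ȟ^0 = (5 − 4) − 0 = 1, so Ȟ^0 ≅ Z
Ȟ^1 = (6 − 0) − 4 = 2, so Ȟ^1 ≅ Z^2
Ȟ^2 = (0 − 0) − 0 = 0, so Ȟ^2 ≅ 0


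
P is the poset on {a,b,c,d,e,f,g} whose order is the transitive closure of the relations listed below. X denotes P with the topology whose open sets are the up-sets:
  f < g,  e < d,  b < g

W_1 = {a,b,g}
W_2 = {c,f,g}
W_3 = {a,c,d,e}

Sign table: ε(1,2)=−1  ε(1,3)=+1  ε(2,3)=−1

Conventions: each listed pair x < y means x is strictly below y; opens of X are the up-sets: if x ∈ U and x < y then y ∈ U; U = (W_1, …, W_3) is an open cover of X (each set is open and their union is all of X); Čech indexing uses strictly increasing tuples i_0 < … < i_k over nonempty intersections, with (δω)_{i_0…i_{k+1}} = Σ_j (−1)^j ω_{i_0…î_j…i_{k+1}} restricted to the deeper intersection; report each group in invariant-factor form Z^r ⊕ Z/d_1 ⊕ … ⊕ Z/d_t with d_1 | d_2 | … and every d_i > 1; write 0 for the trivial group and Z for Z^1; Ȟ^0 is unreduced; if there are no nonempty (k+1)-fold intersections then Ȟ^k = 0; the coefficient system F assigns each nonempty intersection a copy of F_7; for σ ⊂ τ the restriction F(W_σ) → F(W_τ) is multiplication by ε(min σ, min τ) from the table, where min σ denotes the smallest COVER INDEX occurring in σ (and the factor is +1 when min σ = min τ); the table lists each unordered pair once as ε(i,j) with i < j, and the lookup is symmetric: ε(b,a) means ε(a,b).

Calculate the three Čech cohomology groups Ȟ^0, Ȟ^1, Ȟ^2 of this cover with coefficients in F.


intersection data:
  W12={g} W13={a} W23={c}
C dims 3,3; δ0: rk_F7 2
Ȟ^0 = (3 − 2) − 0 = 1, so Ȟ^0 ≅ Z/7
Ȟ^1 = (3 − 0) − 2 = 1, so Ȟ^1 ≅ Z/7
Ȟ^2 = (0 − 0) − 0 = 0, so Ȟ^2 ≅ 0

Ȟ^0(U;F) ≅ Z/7,  Ȟ^1(U;F) ≅ Z/7,  Ȟ^2(U;F) ≅ 0


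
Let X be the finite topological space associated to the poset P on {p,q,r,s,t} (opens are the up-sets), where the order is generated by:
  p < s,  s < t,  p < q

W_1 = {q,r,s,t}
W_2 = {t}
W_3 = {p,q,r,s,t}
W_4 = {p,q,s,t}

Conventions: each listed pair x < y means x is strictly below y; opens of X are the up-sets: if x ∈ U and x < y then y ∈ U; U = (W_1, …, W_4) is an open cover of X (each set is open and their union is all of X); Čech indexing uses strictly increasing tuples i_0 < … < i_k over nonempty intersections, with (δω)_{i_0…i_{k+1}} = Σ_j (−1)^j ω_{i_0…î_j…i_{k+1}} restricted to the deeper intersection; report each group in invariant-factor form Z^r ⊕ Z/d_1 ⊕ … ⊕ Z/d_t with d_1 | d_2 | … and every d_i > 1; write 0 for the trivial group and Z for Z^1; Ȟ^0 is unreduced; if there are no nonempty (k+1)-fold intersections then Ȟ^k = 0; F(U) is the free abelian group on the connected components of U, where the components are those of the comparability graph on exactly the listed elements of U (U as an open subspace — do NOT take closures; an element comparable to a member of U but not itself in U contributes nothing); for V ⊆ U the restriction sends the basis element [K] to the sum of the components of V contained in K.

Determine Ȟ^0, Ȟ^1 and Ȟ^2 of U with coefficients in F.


cover nerve:
  W12={t} W13={q,r,s,t} W14={q,s,t} W23={t} W24={t} W34={p,q,s,t}
  W123={t} W124={t} W134={q,s,t} W234={t}
  W1234={t}
components per intersection:
  W1: {q} {r} {s,t}
  W2: {t}
  W3: {p,q,s,t} {r}
  W4: {p,q,s,t}
  W12: {t}
  W13: {q} {r} {s,t}
  W14: {q} {s,t}
  W23: {t}
  W24: {t}
  W34: {p,q,s,t}
  W123: {t}
  W124: {t}
  W134: {q} {s,t}
  W234: {t}
  W1234: {t}
C dims 7,9,5,1; δ0: rk 5, SNF 1^5; δ1: rk 4, SNF 1^4; δ2: rk 1, SNF 1^1
Ȟ^0: (7−5)−0=2 ⇒ Z^2
Ȟ^1: (9−4)−5=0 ⇒ 0
Ȟ^2: (5−1)−4=0 ⇒ 0

Ȟ^0 ≅ Z^2, Ȟ^1 ≅ 0, Ȟ^2 ≅ 0


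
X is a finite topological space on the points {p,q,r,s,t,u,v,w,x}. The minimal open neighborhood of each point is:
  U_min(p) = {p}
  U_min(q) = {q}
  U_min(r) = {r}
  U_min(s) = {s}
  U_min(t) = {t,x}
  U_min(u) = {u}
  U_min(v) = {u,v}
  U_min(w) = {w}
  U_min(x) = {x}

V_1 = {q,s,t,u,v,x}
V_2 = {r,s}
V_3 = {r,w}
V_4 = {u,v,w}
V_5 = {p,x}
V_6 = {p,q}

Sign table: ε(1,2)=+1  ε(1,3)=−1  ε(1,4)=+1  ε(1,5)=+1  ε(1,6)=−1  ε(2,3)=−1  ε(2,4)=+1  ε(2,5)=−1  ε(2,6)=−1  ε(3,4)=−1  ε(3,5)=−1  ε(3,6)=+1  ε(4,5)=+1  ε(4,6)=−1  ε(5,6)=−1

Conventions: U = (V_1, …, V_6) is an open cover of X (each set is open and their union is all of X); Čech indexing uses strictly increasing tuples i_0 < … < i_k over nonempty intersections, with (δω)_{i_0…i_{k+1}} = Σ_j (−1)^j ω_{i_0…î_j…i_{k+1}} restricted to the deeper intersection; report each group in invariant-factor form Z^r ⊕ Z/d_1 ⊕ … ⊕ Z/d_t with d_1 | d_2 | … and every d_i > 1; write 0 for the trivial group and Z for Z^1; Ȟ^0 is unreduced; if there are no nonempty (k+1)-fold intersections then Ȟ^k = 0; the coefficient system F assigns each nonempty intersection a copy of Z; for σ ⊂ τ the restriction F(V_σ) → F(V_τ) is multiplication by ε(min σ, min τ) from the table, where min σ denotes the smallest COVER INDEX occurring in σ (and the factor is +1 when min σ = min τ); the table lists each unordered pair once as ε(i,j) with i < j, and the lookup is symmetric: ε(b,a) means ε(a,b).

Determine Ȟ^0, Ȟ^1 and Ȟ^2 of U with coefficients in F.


nonempty intersections:
  V12={s} V14={u,v} V15={x} V16={q} V23={r} V34={w} V56={p}
C dims 6,7; δ0: rk 5, SNF 1^5
Ȟ^0: (6−5)−0=1 ⇒ Z
Ȟ^1: (7−0)−5=2 ⇒ Z^2
Ȟ^2: (0−0)−0=0 ⇒ 0

Ȟ^0(U;F) ≅ Z; Ȟ^1(U;F) ≅ Z^2; Ȟ^2(U;F) ≅ 0


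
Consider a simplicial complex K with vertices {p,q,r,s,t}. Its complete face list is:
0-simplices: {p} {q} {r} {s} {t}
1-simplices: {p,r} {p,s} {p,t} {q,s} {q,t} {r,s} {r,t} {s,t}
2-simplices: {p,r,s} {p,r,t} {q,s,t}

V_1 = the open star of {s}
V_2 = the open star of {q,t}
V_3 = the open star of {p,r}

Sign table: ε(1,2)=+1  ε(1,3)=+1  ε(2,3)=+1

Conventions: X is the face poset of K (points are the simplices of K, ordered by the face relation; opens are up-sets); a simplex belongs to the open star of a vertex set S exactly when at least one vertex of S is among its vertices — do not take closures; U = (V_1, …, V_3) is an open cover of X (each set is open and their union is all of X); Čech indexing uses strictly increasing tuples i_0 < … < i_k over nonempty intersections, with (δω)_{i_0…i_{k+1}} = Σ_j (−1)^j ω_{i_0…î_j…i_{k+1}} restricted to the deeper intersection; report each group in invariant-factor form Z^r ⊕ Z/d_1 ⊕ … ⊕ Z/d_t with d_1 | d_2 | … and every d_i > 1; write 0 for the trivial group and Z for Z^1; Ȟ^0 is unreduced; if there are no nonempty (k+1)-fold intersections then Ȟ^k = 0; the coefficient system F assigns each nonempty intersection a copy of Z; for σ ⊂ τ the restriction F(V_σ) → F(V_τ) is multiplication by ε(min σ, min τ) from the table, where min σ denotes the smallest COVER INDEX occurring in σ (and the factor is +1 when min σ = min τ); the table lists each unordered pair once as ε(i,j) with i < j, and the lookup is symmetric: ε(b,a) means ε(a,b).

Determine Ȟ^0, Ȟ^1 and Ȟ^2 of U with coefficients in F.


nonempty intersections:
  V1={{s},{p,s},{q,s},{r,s},{s,t},{p,r,s},{q,s,t}} V2={{q},{t},{p,t},{q,s},{q,t},{r,t},{s,t},{p,r,t},{q,s,t}} V3={{p},{r},{p,r},{p,s},{p,t},{r,s},{r,t},{p,r,s},{p,r,t}}
  V12={{q,s},{s,t},{q,s,t}} V13={{p,s},{r,s},{p,r,s}} V23={{p,t},{r,t},{p,r,t}}
C dims 3,3; δ0: rk 2, SNF 1^2
Ȟ^0: (3−2)−0=1 ⇒ Z
Ȟ^1: (3−0)−2=1 ⇒ Z
Ȟ^2: (0−0)−0=0 ⇒ 0

Ȟ^0(U;F) ≅ Z, Ȟ^1(U;F) ≅ Z, Ȟ^2(U;F) ≅ 0


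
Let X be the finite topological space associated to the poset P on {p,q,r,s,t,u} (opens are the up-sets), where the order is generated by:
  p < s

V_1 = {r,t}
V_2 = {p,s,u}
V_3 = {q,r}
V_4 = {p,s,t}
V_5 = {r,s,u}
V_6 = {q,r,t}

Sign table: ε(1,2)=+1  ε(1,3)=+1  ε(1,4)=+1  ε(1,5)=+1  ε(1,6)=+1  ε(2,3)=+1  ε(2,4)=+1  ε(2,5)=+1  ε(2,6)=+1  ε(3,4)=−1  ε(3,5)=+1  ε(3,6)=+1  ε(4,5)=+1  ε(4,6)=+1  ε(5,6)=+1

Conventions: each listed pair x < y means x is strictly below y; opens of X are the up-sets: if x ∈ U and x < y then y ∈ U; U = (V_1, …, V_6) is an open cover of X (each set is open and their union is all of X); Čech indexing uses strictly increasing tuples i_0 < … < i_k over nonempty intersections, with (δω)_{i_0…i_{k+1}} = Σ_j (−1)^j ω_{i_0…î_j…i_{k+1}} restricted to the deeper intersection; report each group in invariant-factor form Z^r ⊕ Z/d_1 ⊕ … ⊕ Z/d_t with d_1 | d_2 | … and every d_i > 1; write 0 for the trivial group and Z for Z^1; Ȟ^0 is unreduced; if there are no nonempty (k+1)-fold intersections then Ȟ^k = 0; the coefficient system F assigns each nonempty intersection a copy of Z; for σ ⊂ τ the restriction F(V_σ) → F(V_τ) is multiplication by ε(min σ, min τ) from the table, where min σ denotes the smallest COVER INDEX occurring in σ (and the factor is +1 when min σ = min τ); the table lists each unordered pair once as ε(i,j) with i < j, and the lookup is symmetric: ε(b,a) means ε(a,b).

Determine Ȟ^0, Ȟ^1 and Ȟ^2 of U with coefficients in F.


cover nerve:
  V13={r} V14={t} V15={r} V16={r,t} V24={p,s} V25={s,u} V35={r} V36={q,r} V45={s} V46={t} V56={r}
  V135={r} V136={r} V146={t} V156={r} V245={s} V356={r}
  V1356={r}
C dims 6,11,6,1; δ0: rk 5, SNF 1^5; δ1: rk 5, SNF 1^5; δ2: rk 1, SNF 1^1
Ȟ^0: (6−5)−0=1 ⇒ Z
Ȟ^1: (11−5)−5=1 ⇒ Z
Ȟ^2: (6−1)−5=0 ⇒ 0

Ȟ^0 = Z, Ȟ^1 = Z, Ȟ^2 = 0


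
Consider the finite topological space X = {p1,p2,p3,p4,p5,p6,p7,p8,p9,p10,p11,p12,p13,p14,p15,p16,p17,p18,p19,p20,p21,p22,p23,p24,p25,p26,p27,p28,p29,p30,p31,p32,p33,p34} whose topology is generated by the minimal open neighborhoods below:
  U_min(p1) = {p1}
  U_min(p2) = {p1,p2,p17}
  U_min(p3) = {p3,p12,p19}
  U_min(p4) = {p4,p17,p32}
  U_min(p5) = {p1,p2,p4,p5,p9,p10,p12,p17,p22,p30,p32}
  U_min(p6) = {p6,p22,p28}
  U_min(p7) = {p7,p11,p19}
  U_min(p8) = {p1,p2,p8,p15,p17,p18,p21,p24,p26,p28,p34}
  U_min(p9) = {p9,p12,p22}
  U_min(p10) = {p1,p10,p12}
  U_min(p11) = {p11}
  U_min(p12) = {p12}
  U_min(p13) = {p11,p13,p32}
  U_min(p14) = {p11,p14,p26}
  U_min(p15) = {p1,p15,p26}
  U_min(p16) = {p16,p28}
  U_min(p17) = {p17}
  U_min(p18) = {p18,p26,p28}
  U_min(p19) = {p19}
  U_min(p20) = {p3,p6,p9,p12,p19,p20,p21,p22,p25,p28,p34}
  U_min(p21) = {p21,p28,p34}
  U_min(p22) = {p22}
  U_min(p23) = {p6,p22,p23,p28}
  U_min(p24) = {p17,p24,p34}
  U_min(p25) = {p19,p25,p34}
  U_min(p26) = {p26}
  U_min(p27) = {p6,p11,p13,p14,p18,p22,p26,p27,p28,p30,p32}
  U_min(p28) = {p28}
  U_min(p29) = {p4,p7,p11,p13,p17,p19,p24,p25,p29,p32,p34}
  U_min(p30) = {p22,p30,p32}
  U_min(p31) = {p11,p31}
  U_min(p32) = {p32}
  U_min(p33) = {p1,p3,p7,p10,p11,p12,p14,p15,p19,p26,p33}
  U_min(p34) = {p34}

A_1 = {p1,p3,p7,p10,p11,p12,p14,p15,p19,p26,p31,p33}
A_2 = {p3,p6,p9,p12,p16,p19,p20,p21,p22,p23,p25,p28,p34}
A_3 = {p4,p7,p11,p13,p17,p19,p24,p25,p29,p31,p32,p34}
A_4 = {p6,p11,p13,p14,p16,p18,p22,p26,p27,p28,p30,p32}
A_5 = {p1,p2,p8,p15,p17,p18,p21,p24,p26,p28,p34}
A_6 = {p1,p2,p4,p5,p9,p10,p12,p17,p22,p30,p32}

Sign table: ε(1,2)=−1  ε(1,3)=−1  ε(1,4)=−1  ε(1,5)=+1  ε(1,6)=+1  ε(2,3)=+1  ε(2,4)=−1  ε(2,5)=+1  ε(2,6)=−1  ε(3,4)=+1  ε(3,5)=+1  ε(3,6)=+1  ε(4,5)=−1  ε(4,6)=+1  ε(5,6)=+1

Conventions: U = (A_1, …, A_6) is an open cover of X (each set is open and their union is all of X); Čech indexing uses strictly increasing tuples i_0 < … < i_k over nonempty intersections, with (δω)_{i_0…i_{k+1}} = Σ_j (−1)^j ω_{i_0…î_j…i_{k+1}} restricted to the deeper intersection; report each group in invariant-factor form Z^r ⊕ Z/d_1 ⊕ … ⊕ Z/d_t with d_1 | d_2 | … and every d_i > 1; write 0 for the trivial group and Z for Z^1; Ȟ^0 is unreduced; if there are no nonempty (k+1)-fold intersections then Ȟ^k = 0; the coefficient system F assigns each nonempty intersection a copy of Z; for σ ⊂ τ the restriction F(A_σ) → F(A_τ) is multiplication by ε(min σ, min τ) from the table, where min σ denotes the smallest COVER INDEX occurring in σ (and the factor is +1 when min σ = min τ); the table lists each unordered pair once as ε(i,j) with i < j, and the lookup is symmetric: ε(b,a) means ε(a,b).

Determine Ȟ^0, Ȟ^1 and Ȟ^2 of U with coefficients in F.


Ȟ^0(U;F) ≅ 0; Ȟ^1(U;F) ≅ Z/2; Ȟ^2(U;F) ≅ Z

cover nerve:
  A12={p3,p12,p19} A13={p7,p11,p19,p31} A14={p11,p14,p26} A15={p1,p15,p26} A16={p1,p10,p12} A23={p19,p25,p34} A24={p6,p16,p22,p28} A25={p21,p28,p34} A26={p9,p12,p22} A34={p11,p13,p32} A35={p17,p24,p34} A36={p4,p17,p32} A45={p18,p26,p28} A46={p22,p30,p32} A56={p1,p2,p17}
  A123={p19} A126={p12} A134={p11} A145={p26} A156={p1} A235={p34} A245={p28} A246={p22} A346={p32} A356={p17}
C dims 6,15,10; δ0: rk 6, SNF 1^5·2; δ1: rk 9, SNF 1^9
Ȟ^0: (6−6)−0=0 ⇒ 0
Ȟ^1: (15−9)−6=0 plus torsion [2] ⇒ Z/2
Ȟ^2: (10−0)−9=1 ⇒ Z


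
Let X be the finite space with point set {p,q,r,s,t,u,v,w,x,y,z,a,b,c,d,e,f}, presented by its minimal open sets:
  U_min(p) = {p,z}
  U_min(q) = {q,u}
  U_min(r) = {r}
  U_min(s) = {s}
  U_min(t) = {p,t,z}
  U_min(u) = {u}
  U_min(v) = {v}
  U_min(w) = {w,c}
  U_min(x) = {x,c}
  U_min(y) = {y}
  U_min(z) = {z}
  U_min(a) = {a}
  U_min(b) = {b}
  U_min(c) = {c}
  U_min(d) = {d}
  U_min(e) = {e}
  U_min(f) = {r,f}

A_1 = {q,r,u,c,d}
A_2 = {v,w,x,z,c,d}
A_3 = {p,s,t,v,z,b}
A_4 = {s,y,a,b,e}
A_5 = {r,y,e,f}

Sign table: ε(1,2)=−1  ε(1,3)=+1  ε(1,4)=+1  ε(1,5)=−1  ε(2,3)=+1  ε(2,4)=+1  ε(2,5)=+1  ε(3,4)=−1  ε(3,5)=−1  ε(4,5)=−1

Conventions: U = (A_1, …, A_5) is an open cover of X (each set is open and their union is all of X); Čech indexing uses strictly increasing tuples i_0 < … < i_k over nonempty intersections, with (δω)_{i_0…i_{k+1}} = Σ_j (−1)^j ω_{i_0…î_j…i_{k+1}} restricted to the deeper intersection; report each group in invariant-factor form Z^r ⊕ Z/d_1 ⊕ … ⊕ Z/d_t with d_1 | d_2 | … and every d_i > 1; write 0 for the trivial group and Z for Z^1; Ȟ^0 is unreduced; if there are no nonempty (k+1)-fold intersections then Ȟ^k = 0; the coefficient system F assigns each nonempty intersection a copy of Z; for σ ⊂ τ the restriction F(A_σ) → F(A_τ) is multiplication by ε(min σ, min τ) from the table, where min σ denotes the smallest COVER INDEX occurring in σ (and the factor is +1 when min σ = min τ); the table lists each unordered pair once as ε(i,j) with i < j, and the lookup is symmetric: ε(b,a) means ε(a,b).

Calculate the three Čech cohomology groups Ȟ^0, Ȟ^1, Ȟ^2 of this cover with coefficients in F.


Ȟ^0(U;F) ≅ Z; Ȟ^1(U;F) ≅ Z; Ȟ^2(U;F) ≅ 0

nonempty intersections:
  A12={c,d} A15={r} A23={v,z} A34={s,b} A45={y,e}
C dims 5,5; δ0: rk 4, SNF 1^4
Ȟ^0: (5−4)−0=1 ⇒ Z
Ȟ^1: (5−0)−4=1 ⇒ Z
Ȟ^2: (0−0)−0=0 ⇒ 0


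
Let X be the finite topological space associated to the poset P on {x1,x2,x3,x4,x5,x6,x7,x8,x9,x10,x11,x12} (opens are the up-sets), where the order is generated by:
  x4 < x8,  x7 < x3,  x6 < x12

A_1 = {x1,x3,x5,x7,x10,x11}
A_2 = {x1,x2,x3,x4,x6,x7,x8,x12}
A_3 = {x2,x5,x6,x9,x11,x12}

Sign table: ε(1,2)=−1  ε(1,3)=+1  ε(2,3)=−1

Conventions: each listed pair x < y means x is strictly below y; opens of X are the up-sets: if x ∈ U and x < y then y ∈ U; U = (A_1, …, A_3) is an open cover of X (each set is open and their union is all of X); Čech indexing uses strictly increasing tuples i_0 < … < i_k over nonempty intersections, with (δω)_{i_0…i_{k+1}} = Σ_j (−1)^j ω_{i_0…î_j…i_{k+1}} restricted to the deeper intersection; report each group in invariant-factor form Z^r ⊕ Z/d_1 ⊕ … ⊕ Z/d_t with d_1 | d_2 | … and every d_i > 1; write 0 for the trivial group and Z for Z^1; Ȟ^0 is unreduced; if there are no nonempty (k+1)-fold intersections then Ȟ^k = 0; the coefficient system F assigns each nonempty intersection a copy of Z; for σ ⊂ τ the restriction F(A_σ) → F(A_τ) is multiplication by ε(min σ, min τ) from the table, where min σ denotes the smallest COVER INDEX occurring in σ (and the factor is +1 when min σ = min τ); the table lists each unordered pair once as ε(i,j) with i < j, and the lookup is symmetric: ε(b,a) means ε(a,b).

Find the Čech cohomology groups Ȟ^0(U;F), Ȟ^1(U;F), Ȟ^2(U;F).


Ȟ^0 ≅ Z; Ȟ^1 ≅ Z; Ȟ^2 ≅ 0

nonempty intersections:
  A12={x1,x3,x7} A13={x5,x11} A23={x2,x6,x12}
C dims 3,3; δ0: rk 2, SNF 1^2
Ȟ^0: (3−2)−0=1 ⇒ Z
Ȟ^1: (3−0)−2=1 ⇒ Z
Ȟ^2: (0−0)−0=0 ⇒ 0


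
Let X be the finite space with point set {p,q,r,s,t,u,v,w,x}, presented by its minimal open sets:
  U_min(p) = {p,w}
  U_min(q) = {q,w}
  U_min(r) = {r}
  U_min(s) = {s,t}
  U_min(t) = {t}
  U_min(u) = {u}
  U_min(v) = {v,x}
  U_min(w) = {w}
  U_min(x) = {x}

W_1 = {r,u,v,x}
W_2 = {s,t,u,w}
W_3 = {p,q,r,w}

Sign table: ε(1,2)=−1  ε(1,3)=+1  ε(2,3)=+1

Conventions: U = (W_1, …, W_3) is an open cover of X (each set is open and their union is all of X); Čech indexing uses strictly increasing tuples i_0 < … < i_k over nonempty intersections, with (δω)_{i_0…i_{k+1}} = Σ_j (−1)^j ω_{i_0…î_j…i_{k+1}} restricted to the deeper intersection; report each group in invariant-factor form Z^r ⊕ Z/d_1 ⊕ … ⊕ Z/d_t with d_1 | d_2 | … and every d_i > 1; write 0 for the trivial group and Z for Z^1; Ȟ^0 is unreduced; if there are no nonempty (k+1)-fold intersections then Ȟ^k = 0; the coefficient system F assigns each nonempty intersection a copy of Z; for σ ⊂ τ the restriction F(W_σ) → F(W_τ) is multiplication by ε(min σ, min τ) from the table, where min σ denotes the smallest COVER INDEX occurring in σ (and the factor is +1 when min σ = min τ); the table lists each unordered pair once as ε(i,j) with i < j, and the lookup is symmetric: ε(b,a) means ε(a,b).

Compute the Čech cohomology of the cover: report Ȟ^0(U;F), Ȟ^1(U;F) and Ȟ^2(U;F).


Ȟ^0 = 0,  Ȟ^1 = Z/2,  Ȟ^2 = 0

nonempty intersections:
  W12={u} W13={r} W23={w}
C dims 3,3; δ0: rk 3, SNF 1^2·2
Ȟ^0: (3−3)−0=0 ⇒ 0
Ȟ^1: (3−0)−3=0 plus torsion [2] ⇒ Z/2
Ȟ^2: (0−0)−0=0 ⇒ 0


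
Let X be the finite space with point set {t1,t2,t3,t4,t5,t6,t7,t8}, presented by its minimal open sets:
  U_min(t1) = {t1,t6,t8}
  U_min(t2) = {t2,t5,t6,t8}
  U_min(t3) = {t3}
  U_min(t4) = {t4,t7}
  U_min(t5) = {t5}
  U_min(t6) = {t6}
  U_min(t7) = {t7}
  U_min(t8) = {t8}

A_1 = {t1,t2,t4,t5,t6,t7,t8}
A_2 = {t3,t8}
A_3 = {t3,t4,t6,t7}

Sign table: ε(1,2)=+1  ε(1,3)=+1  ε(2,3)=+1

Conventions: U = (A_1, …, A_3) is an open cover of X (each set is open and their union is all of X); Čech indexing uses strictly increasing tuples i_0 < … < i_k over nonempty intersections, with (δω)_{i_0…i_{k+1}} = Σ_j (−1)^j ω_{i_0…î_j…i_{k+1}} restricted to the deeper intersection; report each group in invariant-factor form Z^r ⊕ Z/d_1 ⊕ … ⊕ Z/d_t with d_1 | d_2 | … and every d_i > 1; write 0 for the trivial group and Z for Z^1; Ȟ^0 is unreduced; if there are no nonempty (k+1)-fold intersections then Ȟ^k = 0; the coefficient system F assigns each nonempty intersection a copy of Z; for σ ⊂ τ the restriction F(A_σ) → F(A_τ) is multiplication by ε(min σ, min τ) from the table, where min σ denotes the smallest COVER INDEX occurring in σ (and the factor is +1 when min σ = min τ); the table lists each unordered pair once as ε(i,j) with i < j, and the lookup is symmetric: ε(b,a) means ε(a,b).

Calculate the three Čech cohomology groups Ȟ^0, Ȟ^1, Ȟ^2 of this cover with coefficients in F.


Ȟ^0 = Z; Ȟ^1 = Z; Ȟ^2 = 0

nonempty overlaps:
  A12={t8} A13={t4,t6,t7} A23={t3}
C dims 3,3; δ0: rk 2, SNF 1^2
degree 0: 3−2−0 = 1 → Ȟ^0 ≅ Z
degree 1: 3−0−2 = 1 → Ȟ^1 ≅ Z
degree 2: 0−0−0 = 0 → Ȟ^2 ≅ 0


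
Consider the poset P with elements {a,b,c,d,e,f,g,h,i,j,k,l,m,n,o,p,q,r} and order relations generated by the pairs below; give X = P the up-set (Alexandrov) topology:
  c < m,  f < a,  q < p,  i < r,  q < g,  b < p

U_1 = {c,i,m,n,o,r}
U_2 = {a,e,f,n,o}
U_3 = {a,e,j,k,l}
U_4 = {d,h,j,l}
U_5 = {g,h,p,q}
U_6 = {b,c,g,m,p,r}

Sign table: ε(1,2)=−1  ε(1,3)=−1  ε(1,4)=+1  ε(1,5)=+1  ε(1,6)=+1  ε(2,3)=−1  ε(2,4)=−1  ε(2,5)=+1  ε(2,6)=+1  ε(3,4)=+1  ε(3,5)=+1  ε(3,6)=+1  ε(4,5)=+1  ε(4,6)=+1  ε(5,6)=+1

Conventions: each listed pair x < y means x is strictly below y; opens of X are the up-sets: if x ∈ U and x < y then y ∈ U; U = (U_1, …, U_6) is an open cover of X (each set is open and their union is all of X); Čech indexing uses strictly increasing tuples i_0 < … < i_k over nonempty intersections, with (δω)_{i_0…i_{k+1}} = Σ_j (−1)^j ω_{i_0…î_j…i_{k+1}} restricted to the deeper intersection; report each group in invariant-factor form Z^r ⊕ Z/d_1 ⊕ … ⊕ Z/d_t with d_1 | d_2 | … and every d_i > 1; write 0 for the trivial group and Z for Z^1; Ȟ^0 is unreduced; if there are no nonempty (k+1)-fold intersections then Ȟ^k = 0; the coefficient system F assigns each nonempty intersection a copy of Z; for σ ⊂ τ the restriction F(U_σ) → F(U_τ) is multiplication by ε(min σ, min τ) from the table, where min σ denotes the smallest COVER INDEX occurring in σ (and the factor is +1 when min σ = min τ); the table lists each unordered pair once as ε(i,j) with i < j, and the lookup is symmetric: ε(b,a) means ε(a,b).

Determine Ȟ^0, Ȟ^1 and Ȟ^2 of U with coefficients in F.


Ȟ^0 = Z,  Ȟ^1 = Z,  Ȟ^2 = 0

nerve simplices:
  U12={n,o} U16={c,m,r} U23={a,e} U34={j,l} U45={h} U56={g,p}
C dims 6,6; δ0: rk 5, SNF 1^5
degree 0: 6−5−0 = 1 → Ȟ^0 ≅ Z
degree 1: 6−0−5 = 1 → Ȟ^1 ≅ Z
degree 2: 0−0−0 = 0 → Ȟ^2 ≅ 0


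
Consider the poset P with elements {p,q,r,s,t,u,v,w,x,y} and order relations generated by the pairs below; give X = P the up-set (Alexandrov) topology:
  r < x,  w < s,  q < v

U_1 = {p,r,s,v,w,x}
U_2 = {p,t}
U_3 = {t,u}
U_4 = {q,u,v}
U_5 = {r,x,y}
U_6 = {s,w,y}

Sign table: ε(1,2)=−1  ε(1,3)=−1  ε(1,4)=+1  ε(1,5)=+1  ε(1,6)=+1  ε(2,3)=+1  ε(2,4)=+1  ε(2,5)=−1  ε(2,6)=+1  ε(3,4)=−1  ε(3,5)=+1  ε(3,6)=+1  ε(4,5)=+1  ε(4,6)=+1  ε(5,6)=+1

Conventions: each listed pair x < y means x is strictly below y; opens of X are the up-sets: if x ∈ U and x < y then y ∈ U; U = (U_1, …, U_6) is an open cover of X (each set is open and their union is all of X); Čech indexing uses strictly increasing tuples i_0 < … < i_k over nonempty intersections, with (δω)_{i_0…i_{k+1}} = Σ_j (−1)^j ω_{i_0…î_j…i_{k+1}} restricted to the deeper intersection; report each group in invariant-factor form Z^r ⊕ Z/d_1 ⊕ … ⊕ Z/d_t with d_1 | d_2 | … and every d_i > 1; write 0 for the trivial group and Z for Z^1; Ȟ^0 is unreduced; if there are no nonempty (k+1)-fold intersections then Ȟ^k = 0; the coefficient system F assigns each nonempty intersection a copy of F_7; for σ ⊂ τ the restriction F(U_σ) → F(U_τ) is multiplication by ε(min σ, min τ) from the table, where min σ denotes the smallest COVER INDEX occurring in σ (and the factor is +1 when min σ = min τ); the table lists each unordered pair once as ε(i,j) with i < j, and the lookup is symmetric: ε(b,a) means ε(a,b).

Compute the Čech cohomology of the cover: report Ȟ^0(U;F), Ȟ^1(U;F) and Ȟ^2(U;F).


nerve simplices:
  U12={p} U14={v} U15={r,x} U16={s,w} U23={t} U34={u} U56={y}
C dims 6,7; δ0: rk_F7 5
degree 0: 6−5−0 = 1 → Ȟ^0 ≅ Z/7
degree 1: 7−0−5 = 2 → Ȟ^1 ≅ Z/7 ⊕ Z/7
degree 2: 0−0−0 = 0 → Ȟ^2 ≅ 0

Ȟ^0 ≅ Z/7, Ȟ^1 ≅ Z/7 ⊕ Z/7 and Ȟ^2 ≅ 0


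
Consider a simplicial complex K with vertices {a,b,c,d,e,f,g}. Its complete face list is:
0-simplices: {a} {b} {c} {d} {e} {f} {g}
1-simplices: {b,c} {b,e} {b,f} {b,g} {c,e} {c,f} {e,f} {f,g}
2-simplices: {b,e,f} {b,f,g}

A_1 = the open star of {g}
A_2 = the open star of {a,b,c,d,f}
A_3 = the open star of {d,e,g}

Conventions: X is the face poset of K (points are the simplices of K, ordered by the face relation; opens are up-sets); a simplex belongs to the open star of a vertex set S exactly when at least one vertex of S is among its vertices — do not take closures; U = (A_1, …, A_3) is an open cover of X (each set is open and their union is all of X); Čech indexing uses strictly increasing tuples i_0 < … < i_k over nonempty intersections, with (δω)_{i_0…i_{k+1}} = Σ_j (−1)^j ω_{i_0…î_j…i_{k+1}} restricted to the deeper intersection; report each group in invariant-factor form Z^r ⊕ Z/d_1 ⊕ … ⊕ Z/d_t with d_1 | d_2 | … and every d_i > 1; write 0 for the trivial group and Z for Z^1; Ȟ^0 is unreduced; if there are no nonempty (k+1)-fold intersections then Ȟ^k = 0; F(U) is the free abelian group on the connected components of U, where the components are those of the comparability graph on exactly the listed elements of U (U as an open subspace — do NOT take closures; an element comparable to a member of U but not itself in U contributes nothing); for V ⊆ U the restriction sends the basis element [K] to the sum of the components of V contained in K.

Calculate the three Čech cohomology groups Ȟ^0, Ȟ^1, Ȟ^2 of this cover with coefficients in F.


nerve of the cover:
  A1={{g},{b,g},{f,g},{b,f,g}} A2={{a},{b},{c},{d},{f},{b,c},{b,e},{b,f},{b,g},{c,e},{c,f},{e,f},{f,g},{b,e,f},{b,f,g}} A3={{d},{e},{g},{b,e},{b,g},{c,e},{e,f},{f,g},{b,e,f},{b,f,g}}
  A12={{b,g},{f,g},{b,f,g}} A13={{g},{b,g},{f,g},{b,f,g}} A23={{d},{b,e},{b,g},{c,e},{e,f},{f,g},{b,e,f},{b,f,g}}
  A123={{b,g},{f,g},{b,f,g}}
components per intersection:
  A1: {{g},{b,g},{f,g},{b,f,g}}
  A2: {{a}} {{b},{c},{f},{b,c},{b,e},{b,f},{b,g},{c,e},{c,f},{e,f},{f,g},{b,e,f},{b,f,g}} {{d}}
  A3: {{d}} {{e},{b,e},{c,e},{e,f},{b,e,f}} {{g},{b,g},{f,g},{b,f,g}}
  A12: {{b,g},{f,g},{b,f,g}}
  A13: {{g},{b,g},{f,g},{b,f,g}}
  A23: {{d}} {{b,e},{e,f},{b,e,f}} {{b,g},{f,g},{b,f,g}} {{c,e}}
  A123: {{b,g},{f,g},{b,f,g}}
C dims 7,6,1; δ0: rk 4, SNF 1^4; δ1: rk 1, SNF 1^1
Ȟ^0 = (7 − 4) − 0 = 3, so Ȟ^0 ≅ Z^3
Ȟ^1 = (6 − 1) − 4 = 1, so Ȟ^1 ≅ Z
Ȟ^2 = (1 − 0) − 1 = 0, so Ȟ^2 ≅ 0

Ȟ^0 = Z^3; Ȟ^1 = Z; Ȟ^2 = 0


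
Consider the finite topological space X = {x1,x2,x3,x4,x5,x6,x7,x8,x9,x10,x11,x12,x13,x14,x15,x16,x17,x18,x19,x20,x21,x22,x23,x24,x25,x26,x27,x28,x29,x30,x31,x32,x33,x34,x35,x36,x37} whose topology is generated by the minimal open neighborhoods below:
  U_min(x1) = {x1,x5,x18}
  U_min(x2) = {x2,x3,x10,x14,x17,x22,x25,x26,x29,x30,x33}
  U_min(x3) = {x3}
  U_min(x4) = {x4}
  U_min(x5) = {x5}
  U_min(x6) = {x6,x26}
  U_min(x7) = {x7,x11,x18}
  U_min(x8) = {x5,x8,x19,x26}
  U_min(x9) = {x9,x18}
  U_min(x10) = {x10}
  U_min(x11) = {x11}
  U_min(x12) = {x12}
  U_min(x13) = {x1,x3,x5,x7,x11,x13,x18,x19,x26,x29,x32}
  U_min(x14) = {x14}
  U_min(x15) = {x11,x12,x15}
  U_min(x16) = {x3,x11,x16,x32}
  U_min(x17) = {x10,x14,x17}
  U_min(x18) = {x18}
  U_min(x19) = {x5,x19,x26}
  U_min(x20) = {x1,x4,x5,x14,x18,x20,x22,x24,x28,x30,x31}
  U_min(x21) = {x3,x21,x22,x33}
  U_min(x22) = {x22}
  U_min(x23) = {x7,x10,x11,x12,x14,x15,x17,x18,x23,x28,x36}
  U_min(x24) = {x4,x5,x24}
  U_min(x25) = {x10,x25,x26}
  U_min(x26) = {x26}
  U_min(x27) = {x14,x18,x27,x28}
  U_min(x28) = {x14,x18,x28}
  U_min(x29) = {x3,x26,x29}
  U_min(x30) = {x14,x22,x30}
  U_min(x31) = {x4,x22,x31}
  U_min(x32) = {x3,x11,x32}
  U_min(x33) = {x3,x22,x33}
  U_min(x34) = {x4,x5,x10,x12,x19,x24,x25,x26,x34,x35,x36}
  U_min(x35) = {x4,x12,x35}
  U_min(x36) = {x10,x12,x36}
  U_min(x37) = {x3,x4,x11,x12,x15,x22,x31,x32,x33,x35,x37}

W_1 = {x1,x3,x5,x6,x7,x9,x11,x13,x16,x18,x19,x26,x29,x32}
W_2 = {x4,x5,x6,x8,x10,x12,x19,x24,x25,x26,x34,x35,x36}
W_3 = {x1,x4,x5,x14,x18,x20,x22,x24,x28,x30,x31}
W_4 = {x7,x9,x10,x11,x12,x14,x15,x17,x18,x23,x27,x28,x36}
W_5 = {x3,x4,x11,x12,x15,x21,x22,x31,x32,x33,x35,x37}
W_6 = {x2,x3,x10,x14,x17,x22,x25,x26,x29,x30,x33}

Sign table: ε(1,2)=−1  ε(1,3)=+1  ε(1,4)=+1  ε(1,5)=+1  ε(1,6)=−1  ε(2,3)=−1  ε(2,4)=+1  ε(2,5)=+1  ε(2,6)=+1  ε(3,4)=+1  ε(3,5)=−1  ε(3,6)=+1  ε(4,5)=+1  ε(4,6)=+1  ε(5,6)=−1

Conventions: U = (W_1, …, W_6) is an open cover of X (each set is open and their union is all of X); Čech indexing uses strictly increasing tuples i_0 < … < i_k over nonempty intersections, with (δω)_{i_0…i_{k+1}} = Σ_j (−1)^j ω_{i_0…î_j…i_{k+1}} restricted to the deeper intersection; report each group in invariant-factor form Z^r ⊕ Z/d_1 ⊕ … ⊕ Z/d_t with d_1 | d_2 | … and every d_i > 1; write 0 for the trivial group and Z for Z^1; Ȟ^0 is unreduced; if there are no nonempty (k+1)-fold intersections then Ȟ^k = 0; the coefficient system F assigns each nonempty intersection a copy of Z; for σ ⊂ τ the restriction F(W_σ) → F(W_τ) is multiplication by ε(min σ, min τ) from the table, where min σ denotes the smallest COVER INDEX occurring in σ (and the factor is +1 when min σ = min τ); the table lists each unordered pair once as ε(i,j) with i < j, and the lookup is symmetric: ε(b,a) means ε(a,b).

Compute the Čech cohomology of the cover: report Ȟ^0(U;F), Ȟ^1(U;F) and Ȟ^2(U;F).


nonempty intersections:
  W12={x5,x6,x19,x26} W13={x1,x5,x18} W14={x7,x9,x11,x18} W15={x3,x11,x32} W16={x3,x26,x29} W23={x4,x5,x24} W24={x10,x12,x36} W25={x4,x12,x35} W26={x10,x25,x26} W34={x14,x18,x28} W35={x4,x22,x31} W36={x14,x22,x30} W45={x11,x12,x15} W46={x10,x14,x17} W56={x3,x22,x33}
  W123={x5} W126={x26} W134={x18} W145={x11} W156={x3} W235={x4} W245={x12} W246={x10} W346={x14} W356={x22}
C dims 6,15,10; δ0: rk 6, SNF 1^5·2; δ1: rk 9, SNF 1^9
Ȟ^0: (6−6)−0=0 ⇒ 0
Ȟ^1: (15−9)−6=0 plus torsion [2] ⇒ Z/2
Ȟ^2: (10−0)−9=1 ⇒ Z

Ȟ^0 = 0,  Ȟ^1 = Z/2,  Ȟ^2 = Z


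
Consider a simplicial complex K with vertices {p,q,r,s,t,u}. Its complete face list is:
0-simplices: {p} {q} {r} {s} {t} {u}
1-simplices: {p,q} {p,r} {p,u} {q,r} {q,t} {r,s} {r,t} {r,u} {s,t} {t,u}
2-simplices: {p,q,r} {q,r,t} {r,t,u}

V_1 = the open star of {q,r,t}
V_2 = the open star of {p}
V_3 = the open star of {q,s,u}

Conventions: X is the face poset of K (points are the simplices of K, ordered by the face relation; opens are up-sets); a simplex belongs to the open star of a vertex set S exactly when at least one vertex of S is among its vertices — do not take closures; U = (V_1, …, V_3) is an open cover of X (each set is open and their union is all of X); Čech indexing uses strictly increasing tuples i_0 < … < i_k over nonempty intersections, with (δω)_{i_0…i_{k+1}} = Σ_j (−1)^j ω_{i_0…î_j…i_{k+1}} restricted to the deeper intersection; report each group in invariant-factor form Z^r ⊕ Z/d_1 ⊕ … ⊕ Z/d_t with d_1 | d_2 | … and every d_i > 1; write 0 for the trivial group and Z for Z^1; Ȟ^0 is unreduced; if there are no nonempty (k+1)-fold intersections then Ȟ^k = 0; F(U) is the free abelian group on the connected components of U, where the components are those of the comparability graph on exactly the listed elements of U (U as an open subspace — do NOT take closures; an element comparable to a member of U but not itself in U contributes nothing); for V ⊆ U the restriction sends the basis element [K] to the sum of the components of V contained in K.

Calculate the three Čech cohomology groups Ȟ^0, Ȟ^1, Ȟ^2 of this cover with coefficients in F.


nerve of the cover:
  V1={{q},{r},{t},{p,q},{p,r},{q,r},{q,t},{r,s},{r,t},{r,u},{s,t},{t,u},{p,q,r},{q,r,t},{r,t,u}} V2={{p},{p,q},{p,r},{p,u},{p,q,r}} V3={{q},{s},{u},{p,q},{p,u},{q,r},{q,t},{r,s},{r,u},{s,t},{t,u},{p,q,r},{q,r,t},{r,t,u}}
  V12={{p,q},{p,r},{p,q,r}} V13={{q},{p,q},{q,r},{q,t},{r,s},{r,u},{s,t},{t,u},{p,q,r},{q,r,t},{r,t,u}} V23={{p,q},{p,u},{p,q,r}}
  V123={{p,q},{p,q,r}}
components per intersection:
  V1: {{q},{r},{t},{p,q},{p,r},{q,r},{q,t},{r,s},{r,t},{r,u},{s,t},{t,u},{p,q,r},{q,r,t},{r,t,u}}
  V2: {{p},{p,q},{p,r},{p,u},{p,q,r}}
  V3: {{q},{p,q},{q,r},{q,t},{p,q,r},{q,r,t}} {{s},{r,s},{s,t}} {{u},{p,u},{r,u},{t,u},{r,t,u}}
  V12: {{p,q},{p,r},{p,q,r}}
  V13: {{q},{p,q},{q,r},{q,t},{p,q,r},{q,r,t}} {{r,s}} {{r,u},{t,u},{r,t,u}} {{s,t}}
  V23: {{p,q},{p,q,r}} {{p,u}}
  V123: {{p,q},{p,q,r}}
C dims 5,7,1; δ0: rk 4, SNF 1^4; δ1: rk 1, SNF 1^1
Ȟ^0 = (5 − 4) − 0 = 1, so Ȟ^0 ≅ Z
Ȟ^1 = (7 − 1) − 4 = 2, so Ȟ^1 ≅ Z^2
Ȟ^2 = (1 − 0) − 1 = 0, so Ȟ^2 ≅ 0

Ȟ^0(U;F) ≅ Z; Ȟ^1(U;F) ≅ Z^2; Ȟ^2(U;F) ≅ 0
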